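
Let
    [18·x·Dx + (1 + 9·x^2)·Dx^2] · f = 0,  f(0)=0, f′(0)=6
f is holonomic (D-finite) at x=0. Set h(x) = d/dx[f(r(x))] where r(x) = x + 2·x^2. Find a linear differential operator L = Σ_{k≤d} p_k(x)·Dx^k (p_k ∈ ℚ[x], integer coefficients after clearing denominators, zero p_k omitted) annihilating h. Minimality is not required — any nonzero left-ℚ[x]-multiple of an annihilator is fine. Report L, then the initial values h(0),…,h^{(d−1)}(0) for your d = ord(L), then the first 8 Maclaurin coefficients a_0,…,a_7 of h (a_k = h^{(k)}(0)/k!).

f: a_k = 0, 6, 0, -18, 0, 486/5, 0, -4374/7, …
Change of var in L_f (x↦r) gives L₀.
Differentiate: ansatz ord ≤ ord L₀ ⇒ L.
L = (-4 + 18·x + 144·x^2 + 432·x^3 + 432·x^4) + (1 + 4·x + 9·x^2 + 72·x^3 + 180·x^4 + 144·x^5)·Dx  (order 1).
h: a_k = 6, 24, -54, -432, -594, 4968, 22842, -7776, …
ICs: h(0) = 6.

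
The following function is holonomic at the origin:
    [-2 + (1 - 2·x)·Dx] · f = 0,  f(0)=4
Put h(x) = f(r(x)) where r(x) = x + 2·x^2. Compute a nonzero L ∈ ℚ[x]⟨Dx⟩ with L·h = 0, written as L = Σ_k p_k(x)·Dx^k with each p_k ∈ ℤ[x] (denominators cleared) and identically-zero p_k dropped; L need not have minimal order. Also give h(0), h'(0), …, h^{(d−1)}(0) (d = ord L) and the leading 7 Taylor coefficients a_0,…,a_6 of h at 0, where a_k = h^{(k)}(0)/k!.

L = (2 + 8·x) + (-1 + 2·x + 4·x^2)·Dx  (order 1).
h: a_k = 4, 8, 32, 96, 320, 1024, 3328, …
ICs: h(0) = 4.

f: a_k = 4, 8, 16, 32, 64, 128, 256, …
L₀ from L_f via x↦r, Dx↦r'^{-1}Dx.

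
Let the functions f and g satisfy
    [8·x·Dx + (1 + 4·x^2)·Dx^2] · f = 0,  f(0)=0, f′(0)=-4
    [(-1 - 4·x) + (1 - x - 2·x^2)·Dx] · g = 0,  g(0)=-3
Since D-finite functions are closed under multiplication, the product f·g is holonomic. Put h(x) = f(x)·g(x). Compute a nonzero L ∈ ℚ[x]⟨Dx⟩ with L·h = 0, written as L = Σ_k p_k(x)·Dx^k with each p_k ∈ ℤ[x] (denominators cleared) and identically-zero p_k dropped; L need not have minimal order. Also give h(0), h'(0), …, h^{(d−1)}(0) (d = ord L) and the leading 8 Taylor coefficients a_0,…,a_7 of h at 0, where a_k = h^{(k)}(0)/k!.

f: a_k = 0, -4, 0, 16/3, 0, -64/5, 0, 256/7, …
g: a_k = -3, -3, -9, -15, -33, -63, -129, -255, …
Product ⇒ symmetric product L₀, ord ≤ 2.
L = (4 + 8·x + 48·x^2) + (2 + 16·x^2 + 48·x^3)·Dx + (-1 + x - 2·x^2 + 4·x^3 + 8·x^4)·Dx^2  (order 2).
h: a_k = 0, 12, 12, 20, 44, 612/5, 1052/5, 12092/35, …
ICs: h(0) = 0, h′(0) = 12.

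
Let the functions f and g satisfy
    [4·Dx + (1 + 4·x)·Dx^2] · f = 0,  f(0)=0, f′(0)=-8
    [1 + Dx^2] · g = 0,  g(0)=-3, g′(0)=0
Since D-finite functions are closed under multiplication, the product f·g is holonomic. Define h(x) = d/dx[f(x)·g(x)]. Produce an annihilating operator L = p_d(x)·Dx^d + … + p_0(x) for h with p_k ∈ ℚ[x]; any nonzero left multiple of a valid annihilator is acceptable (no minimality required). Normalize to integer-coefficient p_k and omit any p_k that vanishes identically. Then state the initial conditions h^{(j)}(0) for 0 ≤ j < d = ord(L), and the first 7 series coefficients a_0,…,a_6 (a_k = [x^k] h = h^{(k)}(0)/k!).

L = (-12355 - 1064·x - 6288·x^2 - 16128·x^3 - 13568·x^4 + 6144·x^5 + 4096·x^6) + (-3384 - 15968·x - 14080·x^2 - 15360·x^3 + 10240·x^4 + 8192·x^5)·Dx + (-12502 - 2384·x - 10016·x^2 - 19968·x^3 - 14848·x^4 + 12288·x^5 + 8192·x^6)·Dx^2 + (-3384 - 15968·x - 14080·x^2 - 15360·x^3 + 10240·x^4 + 8192·x^5)·Dx^3 + (-147 - 1320·x - 3728·x^2 - 3840·x^3 - 1280·x^4 + 6144·x^5 + 4096·x^6)·Dx^4  (order 4).
h: a_k = 24, -96, 348, -1440, 5829, -23436, 940403/10, …
ICs: h(0) = 24, h′(0) = -96, h′′(0) = 696, h′′′(0) = -8640.

f: a_k = 0, -8, 16, -128/3, 128, -2048/5, 4096/3, …
g: a_k = -3, 0, 3/2, 0, -1/8, 0, 1/240, …
f·g: L₀ = L_f ⊗_s L_g, ord ≤ 2·2.
Derive L from L₀ (diff closure).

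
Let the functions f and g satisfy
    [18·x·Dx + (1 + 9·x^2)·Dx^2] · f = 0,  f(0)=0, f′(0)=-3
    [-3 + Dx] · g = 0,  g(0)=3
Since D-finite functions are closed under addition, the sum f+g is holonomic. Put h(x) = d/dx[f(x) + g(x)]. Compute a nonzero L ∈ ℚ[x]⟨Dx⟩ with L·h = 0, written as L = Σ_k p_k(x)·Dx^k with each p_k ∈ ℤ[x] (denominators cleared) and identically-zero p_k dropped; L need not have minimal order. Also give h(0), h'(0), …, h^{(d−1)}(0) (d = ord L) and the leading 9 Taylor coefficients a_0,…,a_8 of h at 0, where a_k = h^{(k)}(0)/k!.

f: a_k = 0, -3, 0, 9, 0, -243/5, 0, 2187/7, 0, …
g: a_k = 3, 9, 27/2, 27/2, 81/8, 243/40, 243/80, 729/560, 2187/4480, …
h₀=f+g: left-lcm gives L₀, ord ≤ 3.
Differentiate: ansatz ord ≤ ord L₀ ⇒ L.
L = (18 - 108·x - 162·x^2) + (-9 + 27·x + 27·x^2 - 81·x^3)·Dx + (1 + 3·x + 9·x^2 + 27·x^3)·Dx^2  (order 2).
h: a_k = 6, 27, 135/2, 81/2, -1701/8, 729/40, 175689/80, 2187/560, -88173279/4480, …
ICs: h(0) = 6, h′(0) = 27.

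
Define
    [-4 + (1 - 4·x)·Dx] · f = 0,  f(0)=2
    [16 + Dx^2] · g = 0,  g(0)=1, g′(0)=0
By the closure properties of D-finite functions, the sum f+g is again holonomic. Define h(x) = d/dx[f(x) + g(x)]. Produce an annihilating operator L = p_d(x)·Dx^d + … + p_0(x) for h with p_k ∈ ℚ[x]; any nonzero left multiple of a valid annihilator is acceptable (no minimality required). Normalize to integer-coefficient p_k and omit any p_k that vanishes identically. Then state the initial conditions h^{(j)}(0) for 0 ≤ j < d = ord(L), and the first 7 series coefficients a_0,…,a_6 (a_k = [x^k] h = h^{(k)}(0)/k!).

f: a_k = 2, 8, 32, 128, 512, 2048, 8192, …
g: a_k = 1, 0, -8, 0, 32/3, 0, -256/45, …
f+g: L₀ = lclm(L_f,L_g), ord ≤ 1+2.
Differentiate: ansatz ord ≤ ord L₀ ⇒ L.
L = (1664 - 1024·x + 2048·x^2) + (-112 + 576·x - 768·x^2 + 1024·x^3)·Dx + (104 - 64·x + 128·x^2)·Dx^2 + (-7 + 36·x - 48·x^2 + 64·x^3)·Dx^3  (order 3).
h: a_k = 8, 48, 384, 6272/3, 10240, 736768/15, 229376, …
ICs: h(0) = 8, h′(0) = 48, h′′(0) = 768.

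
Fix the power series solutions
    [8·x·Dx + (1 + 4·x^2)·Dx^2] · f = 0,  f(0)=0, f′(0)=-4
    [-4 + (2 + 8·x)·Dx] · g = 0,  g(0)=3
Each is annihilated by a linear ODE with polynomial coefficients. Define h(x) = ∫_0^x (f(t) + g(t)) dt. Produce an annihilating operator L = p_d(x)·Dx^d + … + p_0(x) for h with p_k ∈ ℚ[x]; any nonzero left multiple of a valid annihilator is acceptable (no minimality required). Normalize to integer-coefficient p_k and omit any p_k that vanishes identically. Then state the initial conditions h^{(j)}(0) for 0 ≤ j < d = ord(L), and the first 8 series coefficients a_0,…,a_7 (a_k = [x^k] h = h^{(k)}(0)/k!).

L = (-8 - 80·x + 96·x^2 + 192·x^3)·Dx^2 + (-10 - 32·x - 64·x^2 + 384·x^3 + 672·x^4)·Dx^3 + (-1 + 24·x^2 + 48·x^3 + 112·x^4 + 192·x^5)·Dx^4  (order 4).
h: a_k = 0, 3, 1, -2, 13/3, -6, 178/15, -36, …
ICs: h(0) = 0, h′(0) = 3, h′′(0) = 2, h′′′(0) = -12.

f: a_k = 0, -4, 0, 16/3, 0, -64/5, 0, 256/7, …
g: a_k = 3, 6, -6, 12, -30, 84, -252, 792, …
h₀=f+g: left-lcm gives L₀, ord ≤ 3.
h=∫h₀ ⇒ L = L₀·Dx.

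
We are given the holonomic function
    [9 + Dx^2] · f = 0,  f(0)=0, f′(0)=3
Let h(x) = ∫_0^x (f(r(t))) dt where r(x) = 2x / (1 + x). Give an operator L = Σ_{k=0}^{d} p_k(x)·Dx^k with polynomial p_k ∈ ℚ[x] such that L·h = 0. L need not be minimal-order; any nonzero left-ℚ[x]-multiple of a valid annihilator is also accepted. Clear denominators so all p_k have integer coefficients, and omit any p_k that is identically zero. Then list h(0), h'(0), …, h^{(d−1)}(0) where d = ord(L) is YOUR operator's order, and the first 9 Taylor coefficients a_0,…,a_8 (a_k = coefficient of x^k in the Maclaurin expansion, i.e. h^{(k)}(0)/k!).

f: a_k = 0, 3, 0, -9/2, 0, 81/40, 0, -243/560, 0, …
Substitute x→r, Dx→(1/r')Dx; clear ⇒ L₀.
h=∫₀ˣh₀: take L = L₀·Dx.
L = 36·Dx + (2 + 6·x + 6·x^2 + 2·x^3)·Dx^2 + (1 + 4·x + 6·x^2 + 4·x^3 + x^4)·Dx^3  (order 3).
h: a_k = 0, 0, 3, -2, -15/2, 102/5, -121/5, 30/7, 6693/140, …
ICs: h(0) = 0, h′(0) = 0, h′′(0) = 6.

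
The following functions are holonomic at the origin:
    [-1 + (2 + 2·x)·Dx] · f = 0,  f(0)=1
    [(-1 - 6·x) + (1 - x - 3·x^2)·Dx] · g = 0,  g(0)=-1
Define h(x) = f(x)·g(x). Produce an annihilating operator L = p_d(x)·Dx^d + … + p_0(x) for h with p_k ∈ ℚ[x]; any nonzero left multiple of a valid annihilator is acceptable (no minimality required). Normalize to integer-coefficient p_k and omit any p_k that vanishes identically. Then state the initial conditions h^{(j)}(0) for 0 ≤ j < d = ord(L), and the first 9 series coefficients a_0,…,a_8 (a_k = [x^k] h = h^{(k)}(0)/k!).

L = (3 + 13·x + 9·x^2) + (-2 + 8·x^2 + 6·x^3)·Dx  (order 1).
h: a_k = -1, -3/2, -35/8, -143/16, -2819/128, -12509/256, -117671/1024, -535591/2048, -19865443/32768, …
ICs: h(0) = -1.

f: a_k = 1, 1/2, -1/8, 1/16, -5/128, 7/256, -21/1024, 33/2048, -429/32768, …
g: a_k = -1, -1, -4, -7, -19, -40, -97, -217, -508, …
Sym-product of L_f,L_g gives L₀ (≤ ord 1).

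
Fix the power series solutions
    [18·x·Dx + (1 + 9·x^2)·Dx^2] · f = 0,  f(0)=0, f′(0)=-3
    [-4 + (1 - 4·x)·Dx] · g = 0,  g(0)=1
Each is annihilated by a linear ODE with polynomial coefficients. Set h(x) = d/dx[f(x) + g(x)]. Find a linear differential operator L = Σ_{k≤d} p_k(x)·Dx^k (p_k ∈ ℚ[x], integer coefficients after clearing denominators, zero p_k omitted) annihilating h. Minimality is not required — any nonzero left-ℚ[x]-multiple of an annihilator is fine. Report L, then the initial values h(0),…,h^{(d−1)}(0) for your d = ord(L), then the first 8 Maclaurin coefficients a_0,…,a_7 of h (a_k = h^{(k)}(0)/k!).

L = (72 - 1152·x - 1944·x^2) + (-57 + 72·x - 765·x^2 - 1944·x^3)·Dx + (4 - 7·x - 63·x^3 - 324·x^4)·Dx^2  (order 2).
h: a_k = 1, 32, 219, 1024, 4877, 24576, 116875, 524288, …
ICs: h(0) = 1, h′(0) = 32.

f: a_k = 0, -3, 0, 9, 0, -243/5, 0, 2187/7, …
g: a_k = 1, 4, 16, 64, 256, 1024, 4096, 16384, …
Weyl lclm of L_f,L_g ⇒ L₀ (ord ≤ 3).
Derive L from L₀ (diff closure).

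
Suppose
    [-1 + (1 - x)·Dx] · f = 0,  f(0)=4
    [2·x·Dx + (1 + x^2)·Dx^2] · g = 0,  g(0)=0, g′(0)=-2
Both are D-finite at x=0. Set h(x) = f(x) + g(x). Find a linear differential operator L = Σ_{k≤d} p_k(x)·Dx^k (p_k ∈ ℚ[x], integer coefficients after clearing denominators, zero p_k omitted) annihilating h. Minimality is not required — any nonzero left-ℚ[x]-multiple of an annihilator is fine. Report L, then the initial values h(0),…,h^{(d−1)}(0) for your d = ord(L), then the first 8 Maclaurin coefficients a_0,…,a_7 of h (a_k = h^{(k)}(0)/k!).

L = (-2 + 8·x + 6·x^2)·Dx + (4 - 2·x + 4·x^2 + 6·x^3)·Dx^2 + (-1 + x^4)·Dx^3  (order 3).
h: a_k = 4, 2, 4, 14/3, 4, 18/5, 4, 30/7, …
ICs: h(0) = 4, h′(0) = 2, h′′(0) = 8.

f: a_k = 4, 4, 4, 4, 4, 4, 4, 4, …
g: a_k = 0, -2, 0, 2/3, 0, -2/5, 0, 2/7, …
h₀=f+g: left-lcm gives L₀, ord ≤ 3.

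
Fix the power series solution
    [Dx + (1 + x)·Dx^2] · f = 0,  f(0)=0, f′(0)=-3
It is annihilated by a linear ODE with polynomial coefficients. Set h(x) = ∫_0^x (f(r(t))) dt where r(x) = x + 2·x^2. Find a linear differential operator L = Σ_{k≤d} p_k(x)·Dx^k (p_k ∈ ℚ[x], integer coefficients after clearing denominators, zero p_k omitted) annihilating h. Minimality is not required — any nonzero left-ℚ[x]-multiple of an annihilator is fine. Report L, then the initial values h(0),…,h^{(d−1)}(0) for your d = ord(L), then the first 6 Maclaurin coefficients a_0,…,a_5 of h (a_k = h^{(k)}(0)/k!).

L = (-3 + 4·x + 8·x^2)·Dx^2 + (1 + 5·x + 6·x^2 + 8·x^3)·Dx^3  (order 3).
h: a_k = 0, 0, -3/2, -3/2, 5/4, 3/20, …
ICs: h(0) = 0, h′(0) = 0, h′′(0) = -3.

f: a_k = 0, -3, 3/2, -1, 3/4, -3/5, …
L₀ from L_f via x↦r, Dx↦r'^{-1}Dx.
h=∫₀ˣh₀: take L = L₀·Dx.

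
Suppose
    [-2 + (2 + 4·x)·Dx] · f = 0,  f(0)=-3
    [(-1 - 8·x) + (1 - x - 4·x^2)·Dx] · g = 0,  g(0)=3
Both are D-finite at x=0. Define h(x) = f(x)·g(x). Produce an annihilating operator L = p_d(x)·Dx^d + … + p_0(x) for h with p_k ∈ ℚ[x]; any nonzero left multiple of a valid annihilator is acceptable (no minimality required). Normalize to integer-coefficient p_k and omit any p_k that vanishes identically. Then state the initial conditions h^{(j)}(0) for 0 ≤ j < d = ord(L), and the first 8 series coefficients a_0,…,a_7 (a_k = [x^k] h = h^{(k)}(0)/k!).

f: a_k = -3, -3, 3/2, -3/2, 15/8, -21/8, 63/16, -99/16, …
g: a_k = 3, 3, 15, 27, 87, 195, 543, 1323, …
f·g: L₀ = L_f ⊗_s L_g, ord ≤ 1·1.
L = (2 + 9·x + 12·x^2) + (-1 - x + 6·x^2 + 8·x^3)·Dx  (order 1).
h: a_k = -9, -18, -99/2, -126, -2547/8, -3321/4, -33471/16, -10863/2, …
ICs: h(0) = -9.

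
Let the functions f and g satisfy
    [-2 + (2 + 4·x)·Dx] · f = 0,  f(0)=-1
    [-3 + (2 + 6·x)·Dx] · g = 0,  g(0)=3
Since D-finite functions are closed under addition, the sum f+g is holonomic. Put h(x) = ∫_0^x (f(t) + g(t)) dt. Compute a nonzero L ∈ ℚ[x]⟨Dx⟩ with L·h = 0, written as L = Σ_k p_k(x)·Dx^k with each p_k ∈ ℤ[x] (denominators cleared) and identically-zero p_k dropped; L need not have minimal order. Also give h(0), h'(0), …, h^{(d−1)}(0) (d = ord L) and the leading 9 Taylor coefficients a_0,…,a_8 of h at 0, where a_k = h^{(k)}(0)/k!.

f: a_k = -1, -1, 1/2, -1/2, 5/8, -7/8, 21/16, -33/16, 429/128, …
g: a_k = 3, 9/2, -27/8, 81/16, -1215/128, 5103/256, -45927/1024, 216513/2048, -8444007/32768, …
Sum ⇒ L₀ = lclm(L_f,L_g) in ℚ(x)⟨Dx⟩.
∫: right-multiply L₀ by Dx.
L = -3·Dx + (5 + 12·x)·Dx^2 + (2 + 10·x + 12·x^2)·Dx^3  (order 3).
h: a_k = 0, 2, 7/4, -23/24, 73/64, -227/128, 4879/1536, -6369/1024, 212289/16384, …
ICs: h(0) = 0, h′(0) = 2, h′′(0) = 7/2.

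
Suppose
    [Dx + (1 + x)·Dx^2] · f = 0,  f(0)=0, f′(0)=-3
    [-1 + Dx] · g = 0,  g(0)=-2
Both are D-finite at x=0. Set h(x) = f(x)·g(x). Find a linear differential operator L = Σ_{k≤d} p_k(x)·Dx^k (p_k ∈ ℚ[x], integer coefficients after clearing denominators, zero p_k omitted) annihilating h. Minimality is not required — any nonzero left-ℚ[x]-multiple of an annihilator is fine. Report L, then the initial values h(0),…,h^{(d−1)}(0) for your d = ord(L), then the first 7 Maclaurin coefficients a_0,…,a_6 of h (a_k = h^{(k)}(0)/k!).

L = x + (-1 - 2·x)·Dx + (1 + x)·Dx^2  (order 2).
h: a_k = 0, 6, 3, 2, 0, 9/20, -7/24, …
ICs: h(0) = 0, h′(0) = 6.

f: a_k = 0, -3, 3/2, -1, 3/4, -3/5, 1/2, …
g: a_k = -2, -2, -1, -1/3, -1/12, -1/60, -1/360, …
Sym-product of L_f,L_g gives L₀ (≤ ord 2).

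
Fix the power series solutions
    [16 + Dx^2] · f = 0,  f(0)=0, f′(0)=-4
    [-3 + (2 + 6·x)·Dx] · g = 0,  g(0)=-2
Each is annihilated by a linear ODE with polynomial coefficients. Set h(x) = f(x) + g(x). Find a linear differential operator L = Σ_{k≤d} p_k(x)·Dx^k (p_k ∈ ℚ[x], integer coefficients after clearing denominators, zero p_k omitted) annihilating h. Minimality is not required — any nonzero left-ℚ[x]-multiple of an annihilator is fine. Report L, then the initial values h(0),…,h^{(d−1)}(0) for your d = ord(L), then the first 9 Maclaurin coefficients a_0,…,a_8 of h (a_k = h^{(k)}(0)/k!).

L = (-4368 - 18432·x - 27648·x^2) + (1760 + 17568·x + 55296·x^2 + 55296·x^3)·Dx + (-273 - 1152·x - 1728·x^2)·Dx^2 + (110 + 1098·x + 3456·x^2 + 3456·x^3)·Dx^3  (order 3).
h: a_k = -2, -7, 9/4, 175/24, 405/64, -41899/1920, 15309/512, -21685289/322560, 2814669/16384, …
ICs: h(0) = -2, h′(0) = -7, h′′(0) = 9/2.

f: a_k = 0, -4, 0, 32/3, 0, -128/15, 0, 1024/315, 0, …
g: a_k = -2, -3, 9/4, -27/8, 405/64, -1701/128, 15309/512, -72171/1024, 2814669/16384, …
f+g: L₀ = lclm(L_f,L_g), ord ≤ 2+1.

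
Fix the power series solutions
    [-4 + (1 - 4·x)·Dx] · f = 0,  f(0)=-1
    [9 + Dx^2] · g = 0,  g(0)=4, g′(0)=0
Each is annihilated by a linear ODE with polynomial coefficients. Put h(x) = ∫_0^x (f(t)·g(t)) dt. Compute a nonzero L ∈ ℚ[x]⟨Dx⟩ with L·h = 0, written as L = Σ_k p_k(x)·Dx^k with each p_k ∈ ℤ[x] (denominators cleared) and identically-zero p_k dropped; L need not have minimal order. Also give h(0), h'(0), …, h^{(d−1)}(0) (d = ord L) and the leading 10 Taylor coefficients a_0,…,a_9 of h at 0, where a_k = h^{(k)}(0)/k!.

f: a_k = -1, -4, -16, -64, -256, -1024, -4096, -16384, -65536, -262144, …
g: a_k = 4, 0, -18, 0, 27/2, 0, -81/20, 0, 729/1120, 0, …
Sym-product of L_f,L_g gives L₀ (≤ ord 2).
h=∫h₀ ⇒ L = L₀·Dx.
L = (-9 + 36·x)·Dx + 8·Dx^2 + (-1 + 4·x)·Dx^3  (order 3).
h: a_k = 0, -4, -8, -46/3, -46, -1499/10, -1499/3, -239759/140, -239759/40, -214824793/10080, …
ICs: h(0) = 0, h′(0) = -4, h′′(0) = -16.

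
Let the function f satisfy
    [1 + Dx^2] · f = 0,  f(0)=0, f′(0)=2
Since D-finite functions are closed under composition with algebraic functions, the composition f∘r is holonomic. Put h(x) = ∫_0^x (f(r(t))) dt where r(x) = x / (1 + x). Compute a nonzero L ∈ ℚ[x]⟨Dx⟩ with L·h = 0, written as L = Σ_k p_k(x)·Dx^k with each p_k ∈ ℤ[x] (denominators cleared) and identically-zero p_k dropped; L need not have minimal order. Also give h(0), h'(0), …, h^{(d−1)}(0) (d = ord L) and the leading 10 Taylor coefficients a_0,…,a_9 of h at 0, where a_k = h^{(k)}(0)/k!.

L = Dx + (2 + 6·x + 6·x^2 + 2·x^3)·Dx^2 + (1 + 4·x + 6·x^2 + 4·x^3 + x^4)·Dx^3  (order 3).
h: a_k = 0, 0, 1, -2/3, 5/12, -1/5, 1/360, 5/28, -6931/20160, 1591/3240, …
ICs: h(0) = 0, h′(0) = 0, h′′(0) = 2.

f: a_k = 0, 2, 0, -1/3, 0, 1/60, 0, -1/2520, 0, 1/181440, …
Change of var in L_f (x↦r) gives L₀.
∫: right-multiply L₀ by Dx.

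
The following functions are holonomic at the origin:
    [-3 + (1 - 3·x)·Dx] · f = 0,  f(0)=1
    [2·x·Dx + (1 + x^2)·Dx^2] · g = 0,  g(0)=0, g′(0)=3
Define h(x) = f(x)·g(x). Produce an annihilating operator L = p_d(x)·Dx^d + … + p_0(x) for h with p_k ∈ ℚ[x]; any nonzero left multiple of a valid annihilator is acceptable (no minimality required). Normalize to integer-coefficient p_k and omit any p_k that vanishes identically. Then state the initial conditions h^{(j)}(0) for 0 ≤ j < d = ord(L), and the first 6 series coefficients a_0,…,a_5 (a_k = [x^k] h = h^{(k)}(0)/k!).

f: a_k = 1, 3, 9, 27, 81, 243, …
g: a_k = 0, 3, 0, -1, 0, 3/5, …
f·g: L₀ = L_f ⊗_s L_g, ord ≤ 1·2.
L = 6·x + (6 - 2·x + 12·x^2)·Dx + (-1 + 3·x - x^2 + 3·x^3)·Dx^2  (order 2).
h: a_k = 0, 3, 9, 26, 78, 1173/5, …
ICs: h(0) = 0, h′(0) = 3.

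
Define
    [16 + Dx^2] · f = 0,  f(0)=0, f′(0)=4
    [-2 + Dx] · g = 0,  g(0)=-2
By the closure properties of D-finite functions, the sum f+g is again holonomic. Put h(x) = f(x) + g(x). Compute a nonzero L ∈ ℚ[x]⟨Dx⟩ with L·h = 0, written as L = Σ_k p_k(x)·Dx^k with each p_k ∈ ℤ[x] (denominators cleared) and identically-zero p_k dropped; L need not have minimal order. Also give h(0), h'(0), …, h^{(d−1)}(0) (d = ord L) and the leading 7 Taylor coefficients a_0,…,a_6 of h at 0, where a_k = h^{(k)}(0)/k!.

L = -32 + 16·Dx - 2·Dx^2 + Dx^3  (order 3).
h: a_k = -2, 0, -4, -40/3, -4/3, 8, -8/45, …
ICs: h(0) = -2, h′(0) = 0, h′′(0) = -8.

f: a_k = 0, 4, 0, -32/3, 0, 128/15, 0, …
g: a_k = -2, -4, -4, -8/3, -4/3, -8/15, -8/45, …
Weyl lclm of L_f,L_g ⇒ L₀ (ord ≤ 3).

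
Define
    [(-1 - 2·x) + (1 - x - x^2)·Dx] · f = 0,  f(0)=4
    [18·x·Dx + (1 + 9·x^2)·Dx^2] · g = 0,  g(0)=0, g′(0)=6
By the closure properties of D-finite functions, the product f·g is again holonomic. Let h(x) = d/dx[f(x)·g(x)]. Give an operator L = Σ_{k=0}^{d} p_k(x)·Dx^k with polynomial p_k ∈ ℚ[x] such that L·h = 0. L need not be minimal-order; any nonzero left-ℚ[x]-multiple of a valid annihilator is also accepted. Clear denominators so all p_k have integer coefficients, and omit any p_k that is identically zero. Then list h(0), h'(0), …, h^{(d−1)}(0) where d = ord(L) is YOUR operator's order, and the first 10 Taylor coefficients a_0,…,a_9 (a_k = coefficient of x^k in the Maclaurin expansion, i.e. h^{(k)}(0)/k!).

f: a_k = 4, 4, 8, 12, 20, 32, 52, 84, 136, 220, …
g: a_k = 0, 6, 0, -18, 0, 486/5, 0, -4374/7, 0, 4374, …
h₀=f·g: eliminate ⇒ L₀, order ≤ 1·2.
Differentiate: ansatz ord ≤ ord L₀ ⇒ L.
L = (-30 + 1134·x^2 + 1944·x^3 + 2916·x^4) + (12 + 42·x - 108·x^2 + 198·x^3 + 1944·x^4 + 1944·x^5)·Dx + (-1 - 8·x - 26·x^2 - 36·x^3 - 126·x^4 + 324·x^5 + 243·x^6)·Dx^2  (order 2).
h: a_k = 24, 48, -72, 0, 1824, 10944/5, -61944/5, -393408/35, 902232/7, 904128/7, …
ICs: h(0) = 24, h′(0) = 48.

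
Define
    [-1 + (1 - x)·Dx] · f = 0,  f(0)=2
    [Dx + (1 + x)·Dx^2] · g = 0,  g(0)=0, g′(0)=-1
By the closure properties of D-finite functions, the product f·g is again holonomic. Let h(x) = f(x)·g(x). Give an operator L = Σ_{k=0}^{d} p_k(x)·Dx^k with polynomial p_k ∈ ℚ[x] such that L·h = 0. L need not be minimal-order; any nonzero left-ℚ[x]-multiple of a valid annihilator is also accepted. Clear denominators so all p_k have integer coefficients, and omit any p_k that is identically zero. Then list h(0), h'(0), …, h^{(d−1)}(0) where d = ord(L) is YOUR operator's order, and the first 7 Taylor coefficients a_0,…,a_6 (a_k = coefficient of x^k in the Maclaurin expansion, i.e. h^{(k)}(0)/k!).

L = 1 + (1 + 3·x)·Dx + (-1 + x^2)·Dx^2  (order 2).
h: a_k = 0, -2, -1, -5/3, -7/6, -47/30, -37/30, …
ICs: h(0) = 0, h′(0) = -2.

f: a_k = 2, 2, 2, 2, 2, 2, 2, …
g: a_k = 0, -1, 1/2, -1/3, 1/4, -1/5, 1/6, …
f·g: L₀ = L_f ⊗_s L_g, ord ≤ 1·2.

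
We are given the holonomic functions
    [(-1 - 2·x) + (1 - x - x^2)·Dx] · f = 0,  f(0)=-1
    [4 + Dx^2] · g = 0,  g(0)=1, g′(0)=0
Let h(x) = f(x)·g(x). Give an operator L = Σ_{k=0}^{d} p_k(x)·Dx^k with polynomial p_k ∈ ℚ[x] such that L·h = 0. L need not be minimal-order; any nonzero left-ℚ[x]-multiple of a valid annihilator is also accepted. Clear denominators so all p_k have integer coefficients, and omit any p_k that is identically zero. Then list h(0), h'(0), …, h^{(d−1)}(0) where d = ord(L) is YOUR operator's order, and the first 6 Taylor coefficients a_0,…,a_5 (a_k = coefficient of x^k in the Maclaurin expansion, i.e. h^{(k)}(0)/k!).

L = (-2 + 4·x + 4·x^2) + (2 + 4·x)·Dx + (-1 + x + x^2)·Dx^2  (order 2).
h: a_k = -1, -1, 0, -1, -5/3, -8/3, …
ICs: h(0) = -1, h′(0) = -1.

f: a_k = -1, -1, -2, -3, -5, -8, …
g: a_k = 1, 0, -2, 0, 2/3, 0, …
h₀=f·g: eliminate ⇒ L₀, order ≤ 1·2.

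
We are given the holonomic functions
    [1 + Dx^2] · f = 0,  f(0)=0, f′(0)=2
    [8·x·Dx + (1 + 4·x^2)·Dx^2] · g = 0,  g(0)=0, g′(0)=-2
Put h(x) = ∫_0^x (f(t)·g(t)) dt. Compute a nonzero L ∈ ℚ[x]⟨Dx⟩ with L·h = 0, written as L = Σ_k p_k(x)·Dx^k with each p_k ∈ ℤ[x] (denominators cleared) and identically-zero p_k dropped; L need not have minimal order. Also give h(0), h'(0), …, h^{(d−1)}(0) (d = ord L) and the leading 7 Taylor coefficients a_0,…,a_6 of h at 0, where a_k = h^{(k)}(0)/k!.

f: a_k = 0, 2, 0, -1/3, 0, 1/60, 0, …
g: a_k = 0, -2, 0, 8/3, 0, -32/5, 0, …
L₀ := L_f ⊗_s L_g (sym. prod.), ord ≤ 4.
Integrate: L := L₀·Dx.
L = (85 + 944·x^2 + 416·x^4 + 256·x^6 + 256·x^8)·Dx + (144·x + 704·x^3 + 768·x^5 + 1024·x^7)·Dx^2 + (90 + 992·x^2 + 576·x^4 + 512·x^6 + 512·x^8)·Dx^3 + (144·x + 704·x^3 + 768·x^5 + 1024·x^7)·Dx^4 + (5 + 48·x^2 + 160·x^4 + 256·x^6 + 256·x^8)·Dx^5  (order 5).
h: a_k = 0, 0, 0, -4/3, 0, 6/5, 0, …
ICs: h(0) = 0, h′(0) = 0, h′′(0) = 0, h′′′(0) = -8, h′′′′(0) = 0.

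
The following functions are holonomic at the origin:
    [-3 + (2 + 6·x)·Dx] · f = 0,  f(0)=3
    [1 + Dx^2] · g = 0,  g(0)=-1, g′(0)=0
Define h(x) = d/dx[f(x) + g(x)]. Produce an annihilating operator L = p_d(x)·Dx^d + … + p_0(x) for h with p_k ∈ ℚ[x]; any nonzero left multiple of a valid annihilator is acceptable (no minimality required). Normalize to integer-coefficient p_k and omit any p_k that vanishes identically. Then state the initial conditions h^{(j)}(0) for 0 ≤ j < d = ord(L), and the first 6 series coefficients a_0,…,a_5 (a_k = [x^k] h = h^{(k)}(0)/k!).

f: a_k = 3, 9/2, -27/8, 81/16, -1215/128, 5103/256, …
g: a_k = -1, 0, 1/2, 0, -1/24, 0, …
L₀ := lclm(L_f,L_g); ord L₀ ≤ 1+2.
Differentiate: ansatz ord ≤ ord L₀ ⇒ L.
L = (-417 - 72·x - 108·x^2) + (-62 - 234·x - 216·x^2 - 216·x^3)·Dx + (-417 - 72·x - 108·x^2)·Dx^2 + (-62 - 234·x - 216·x^2 - 216·x^3)·Dx^3  (order 3).
h: a_k = 9/2, -23/4, 243/16, -3661/96, 25515/256, -2066651/7680, …
ICs: h(0) = 9/2, h′(0) = -23/4, h′′(0) = 243/8.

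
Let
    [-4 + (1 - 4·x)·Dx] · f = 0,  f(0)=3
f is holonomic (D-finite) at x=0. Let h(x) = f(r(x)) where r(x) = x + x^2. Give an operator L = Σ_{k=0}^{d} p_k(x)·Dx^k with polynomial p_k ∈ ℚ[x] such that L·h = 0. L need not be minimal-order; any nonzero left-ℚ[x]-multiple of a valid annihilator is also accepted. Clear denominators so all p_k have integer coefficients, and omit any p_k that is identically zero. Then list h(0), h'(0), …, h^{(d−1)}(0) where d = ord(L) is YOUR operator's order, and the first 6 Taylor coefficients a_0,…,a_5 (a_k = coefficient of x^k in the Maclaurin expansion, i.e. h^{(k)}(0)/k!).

L = (4 + 8·x) + (-1 + 4·x + 4·x^2)·Dx  (order 1).
h: a_k = 3, 12, 60, 288, 1392, 6720, …
ICs: h(0) = 3.

f: a_k = 3, 12, 48, 192, 768, 3072, …
L₀ from L_f via x↦r, Dx↦r'^{-1}Dx.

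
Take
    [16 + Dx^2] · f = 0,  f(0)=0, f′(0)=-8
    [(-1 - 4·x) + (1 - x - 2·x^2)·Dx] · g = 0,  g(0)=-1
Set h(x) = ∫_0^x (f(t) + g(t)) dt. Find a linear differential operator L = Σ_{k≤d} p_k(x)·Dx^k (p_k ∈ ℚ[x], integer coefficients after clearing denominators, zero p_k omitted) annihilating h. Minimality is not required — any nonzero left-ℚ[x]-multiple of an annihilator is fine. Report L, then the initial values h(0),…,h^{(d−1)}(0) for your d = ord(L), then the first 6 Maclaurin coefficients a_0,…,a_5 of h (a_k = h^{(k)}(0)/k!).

f: a_k = 0, -8, 0, 64/3, 0, -256/15, …
g: a_k = -1, -1, -3, -5, -11, -21, …
L₀ := lclm(L_f,L_g); ord L₀ ≤ 2+1.
h=∫h₀ ⇒ L = L₀·Dx.
L = (-368 - 1408·x + 256·x^2 - 512·x^3 - 2560·x^4 - 2048·x^5)·Dx + (176 - 336·x - 384·x^2 + 1024·x^3 + 384·x^4 - 1536·x^5 - 1024·x^6)·Dx^2 + (-23 - 88·x + 16·x^2 - 32·x^3 - 160·x^4 - 128·x^5)·Dx^3 + (11 - 21·x - 24·x^2 + 64·x^3 + 24·x^4 - 96·x^5 - 64·x^6)·Dx^4  (order 4).
h: a_k = 0, -1, -9/2, -1, 49/12, -11/5, …
ICs: h(0) = 0, h′(0) = -1, h′′(0) = -9, h′′′(0) = -6.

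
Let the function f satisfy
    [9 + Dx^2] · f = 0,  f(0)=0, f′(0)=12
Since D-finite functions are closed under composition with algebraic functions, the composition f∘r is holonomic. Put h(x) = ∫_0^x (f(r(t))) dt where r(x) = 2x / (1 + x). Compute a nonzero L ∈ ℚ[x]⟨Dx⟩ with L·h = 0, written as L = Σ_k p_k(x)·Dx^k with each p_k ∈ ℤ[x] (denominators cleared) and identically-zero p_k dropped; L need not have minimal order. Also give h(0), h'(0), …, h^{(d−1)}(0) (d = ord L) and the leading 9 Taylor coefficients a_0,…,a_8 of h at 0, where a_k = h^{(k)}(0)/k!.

L = 36·Dx + (2 + 6·x + 6·x^2 + 2·x^3)·Dx^2 + (1 + 4·x + 6·x^2 + 4·x^3 + x^4)·Dx^3  (order 3).
h: a_k = 0, 0, 12, -8, -30, 408/5, -484/5, 120/7, 6693/35, …
ICs: h(0) = 0, h′(0) = 0, h′′(0) = 24.

f: a_k = 0, 12, 0, -18, 0, 81/10, 0, -243/140, 0, …
L₀ from L_f via x↦r, Dx↦r'^{-1}Dx.
∫: right-multiply L₀ by Dx.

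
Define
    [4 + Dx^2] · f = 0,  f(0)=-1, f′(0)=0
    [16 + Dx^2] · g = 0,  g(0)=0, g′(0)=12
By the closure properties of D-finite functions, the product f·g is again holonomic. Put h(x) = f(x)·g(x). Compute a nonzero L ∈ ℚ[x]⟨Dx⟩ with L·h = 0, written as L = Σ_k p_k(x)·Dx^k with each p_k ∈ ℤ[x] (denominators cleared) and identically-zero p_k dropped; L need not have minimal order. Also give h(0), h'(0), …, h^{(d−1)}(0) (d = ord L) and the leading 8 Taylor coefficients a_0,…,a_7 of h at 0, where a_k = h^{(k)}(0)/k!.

L = 144 + 40·Dx^2 + Dx^4  (order 4).
h: a_k = 0, -12, 0, 56, 0, -488/5, 0, 8752/105, …
ICs: h(0) = 0, h′(0) = -12, h′′(0) = 0, h′′′(0) = 336.

f: a_k = -1, 0, 2, 0, -2/3, 0, 4/45, 0, …
g: a_k = 0, 12, 0, -32, 0, 128/5, 0, -1024/105, …
Product ⇒ symmetric product L₀, ord ≤ 4.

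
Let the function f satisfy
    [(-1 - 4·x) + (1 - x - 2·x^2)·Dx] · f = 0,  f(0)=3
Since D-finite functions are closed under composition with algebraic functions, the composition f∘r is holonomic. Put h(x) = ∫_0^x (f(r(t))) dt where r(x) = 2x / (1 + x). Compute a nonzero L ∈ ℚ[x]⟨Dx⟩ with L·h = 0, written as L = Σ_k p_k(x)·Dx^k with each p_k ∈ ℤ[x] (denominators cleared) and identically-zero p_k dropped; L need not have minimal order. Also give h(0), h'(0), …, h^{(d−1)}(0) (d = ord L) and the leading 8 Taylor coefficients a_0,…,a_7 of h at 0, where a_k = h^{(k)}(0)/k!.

f: a_k = 3, 3, 9, 15, 33, 63, 129, 255, …
L₀ from L_f via x↦r, Dx↦r'^{-1}Dx.
h=∫₀ˣh₀: take L = L₀·Dx.
L = (2 + 18·x)·Dx + (-1 - x + 9·x^2 + 9·x^3)·Dx^2  (order 2).
h: a_k = 0, 3, 3, 10, 27/2, 54, 81, 2430/7, …
ICs: h(0) = 0, h′(0) = 3.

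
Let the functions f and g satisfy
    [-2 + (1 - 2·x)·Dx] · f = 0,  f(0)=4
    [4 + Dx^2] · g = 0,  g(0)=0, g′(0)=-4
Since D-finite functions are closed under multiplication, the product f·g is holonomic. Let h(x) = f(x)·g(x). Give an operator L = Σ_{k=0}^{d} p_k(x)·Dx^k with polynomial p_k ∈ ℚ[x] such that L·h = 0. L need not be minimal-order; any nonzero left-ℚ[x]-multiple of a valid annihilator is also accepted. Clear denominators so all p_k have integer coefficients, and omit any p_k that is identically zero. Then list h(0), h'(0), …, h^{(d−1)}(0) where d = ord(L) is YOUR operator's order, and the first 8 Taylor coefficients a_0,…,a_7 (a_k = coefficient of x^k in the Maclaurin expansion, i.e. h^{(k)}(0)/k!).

f: a_k = 4, 8, 16, 32, 64, 128, 256, 512, …
g: a_k = 0, -4, 0, 8/3, 0, -8/15, 0, 16/315, …
L₀ := L_f ⊗_s L_g (sym. prod.), ord ≤ 2.
L = (-4 + 8·x) + 4·Dx + (-1 + 2·x)·Dx^2  (order 2).
h: a_k = 0, -16, -32, -160/3, -320/3, -3232/15, -6464/15, -271424/315, …
ICs: h(0) = 0, h′(0) = -16.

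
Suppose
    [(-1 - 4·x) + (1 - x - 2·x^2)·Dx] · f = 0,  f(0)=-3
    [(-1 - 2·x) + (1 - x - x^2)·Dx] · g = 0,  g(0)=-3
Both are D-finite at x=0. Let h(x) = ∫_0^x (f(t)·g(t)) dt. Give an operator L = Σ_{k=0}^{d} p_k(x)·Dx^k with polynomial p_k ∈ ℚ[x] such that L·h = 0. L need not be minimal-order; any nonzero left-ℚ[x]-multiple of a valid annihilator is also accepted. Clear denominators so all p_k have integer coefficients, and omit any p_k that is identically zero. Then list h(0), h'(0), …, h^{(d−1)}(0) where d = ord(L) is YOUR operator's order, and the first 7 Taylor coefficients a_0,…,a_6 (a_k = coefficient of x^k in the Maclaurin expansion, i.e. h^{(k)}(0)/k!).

L = (-2 - 4·x + 9·x^2 + 8·x^3)·Dx + (1 - 2·x - 2·x^2 + 3·x^3 + 2·x^4)·Dx^2  (order 2).
h: a_k = 0, 9, 9, 18, 117/4, 54, 96, …
ICs: h(0) = 0, h′(0) = 9.

f: a_k = -3, -3, -9, -15, -33, -63, -129, …
g: a_k = -3, -3, -6, -9, -15, -24, -39, …
Product ⇒ symmetric product L₀, ord ≤ 1.
h=∫₀ˣh₀: take L = L₀·Dx.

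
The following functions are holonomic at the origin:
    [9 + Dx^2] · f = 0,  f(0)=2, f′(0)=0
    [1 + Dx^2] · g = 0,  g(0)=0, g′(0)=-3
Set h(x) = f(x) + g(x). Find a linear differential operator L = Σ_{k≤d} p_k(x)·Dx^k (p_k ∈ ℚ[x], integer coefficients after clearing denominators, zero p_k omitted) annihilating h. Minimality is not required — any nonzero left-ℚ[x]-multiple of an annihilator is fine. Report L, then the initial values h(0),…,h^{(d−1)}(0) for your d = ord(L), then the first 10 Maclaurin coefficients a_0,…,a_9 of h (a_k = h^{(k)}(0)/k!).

L = 9 + 10·Dx^2 + Dx^4  (order 4).
h: a_k = 2, -3, -9, 1/2, 27/4, -1/40, -81/40, 1/1680, 729/2240, -1/120960, …
ICs: h(0) = 2, h′(0) = -3, h′′(0) = -18, h′′′(0) = 3.

f: a_k = 2, 0, -9, 0, 27/4, 0, -81/40, 0, 729/2240, 0, …
g: a_k = 0, -3, 0, 1/2, 0, -1/40, 0, 1/1680, 0, -1/120960, …
h₀=f+g: left-lcm gives L₀, ord ≤ 4.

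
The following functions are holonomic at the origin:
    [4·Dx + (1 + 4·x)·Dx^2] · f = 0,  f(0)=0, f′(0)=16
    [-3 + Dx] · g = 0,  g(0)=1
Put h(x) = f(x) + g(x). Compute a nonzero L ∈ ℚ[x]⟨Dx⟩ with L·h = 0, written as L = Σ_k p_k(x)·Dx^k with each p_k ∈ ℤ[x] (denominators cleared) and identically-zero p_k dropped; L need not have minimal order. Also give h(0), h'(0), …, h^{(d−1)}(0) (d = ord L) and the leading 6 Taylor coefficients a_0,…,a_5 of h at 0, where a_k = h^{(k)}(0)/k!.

L = (-132 - 144·x)·Dx + (23 - 72·x - 144·x^2)·Dx^2 + (7 + 40·x + 48·x^2)·Dx^3  (order 3).
h: a_k = 1, 19, -55/2, 539/6, -2021/8, 32849/40, …
ICs: h(0) = 1, h′(0) = 19, h′′(0) = -55.

f: a_k = 0, 16, -32, 256/3, -256, 4096/5, …
g: a_k = 1, 3, 9/2, 9/2, 27/8, 81/40, …
f+g: L₀ = lclm(L_f,L_g), ord ≤ 2+1.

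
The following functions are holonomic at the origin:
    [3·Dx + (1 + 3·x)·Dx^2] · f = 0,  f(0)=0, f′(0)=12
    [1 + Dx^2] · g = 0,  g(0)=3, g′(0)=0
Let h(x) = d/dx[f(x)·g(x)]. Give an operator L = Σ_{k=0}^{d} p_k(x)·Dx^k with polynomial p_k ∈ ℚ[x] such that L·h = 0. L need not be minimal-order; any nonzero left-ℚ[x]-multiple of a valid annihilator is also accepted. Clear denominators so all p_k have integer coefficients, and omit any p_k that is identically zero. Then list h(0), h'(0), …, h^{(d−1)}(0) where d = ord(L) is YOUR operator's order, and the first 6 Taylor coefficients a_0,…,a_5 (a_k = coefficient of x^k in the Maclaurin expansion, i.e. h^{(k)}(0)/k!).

L = (-8897 - 1764·x - 7722·x^2 - 14364·x^3 - 7533·x^4 + 5832·x^5 + 2916·x^6) + (-3432 - 13248·x - 12420·x^2 - 8100·x^3 + 9720·x^4 + 5832·x^5)·Dx + (-9100 - 3204·x - 11070·x^2 - 17064·x^3 - 6318·x^4 + 11664·x^5 + 5832·x^6)·Dx^2 + (-3432 - 13248·x - 12420·x^2 - 8100·x^3 + 9720·x^4 + 5832·x^5)·Dx^3 + (-203 - 1440·x - 3348·x^2 - 2700·x^3 + 1215·x^4 + 5832·x^5 + 2916·x^6)·Dx^4  (order 4).
h: a_k = 36, -108, 270, -864, 5307/2, -16065/2, …
ICs: h(0) = 36, h′(0) = -108, h′′(0) = 540, h′′′(0) = -5184.

f: a_k = 0, 12, -18, 36, -81, 972/5, …
g: a_k = 3, 0, -3/2, 0, 1/8, 0, …
Sym-product of L_f,L_g gives L₀ (≤ ord 4).
Differentiate: ansatz ord ≤ ord L₀ ⇒ L.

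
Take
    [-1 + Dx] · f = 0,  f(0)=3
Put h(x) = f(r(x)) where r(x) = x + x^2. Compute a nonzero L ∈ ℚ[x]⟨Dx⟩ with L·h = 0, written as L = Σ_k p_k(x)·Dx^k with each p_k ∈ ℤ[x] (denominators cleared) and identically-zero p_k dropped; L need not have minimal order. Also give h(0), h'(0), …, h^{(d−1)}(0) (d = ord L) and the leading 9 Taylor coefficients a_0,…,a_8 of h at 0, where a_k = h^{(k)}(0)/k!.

L = (-1 - 2·x) + Dx  (order 1).
h: a_k = 3, 3, 9/2, 7/2, 25/8, 81/40, 331/240, 1303/1680, 1979/4480, …
ICs: h(0) = 3.

f: a_k = 3, 3, 3/2, 1/2, 1/8, 1/40, 1/240, 1/1680, 1/13440, …
L₀ from L_f via x↦r, Dx↦r'^{-1}Dx.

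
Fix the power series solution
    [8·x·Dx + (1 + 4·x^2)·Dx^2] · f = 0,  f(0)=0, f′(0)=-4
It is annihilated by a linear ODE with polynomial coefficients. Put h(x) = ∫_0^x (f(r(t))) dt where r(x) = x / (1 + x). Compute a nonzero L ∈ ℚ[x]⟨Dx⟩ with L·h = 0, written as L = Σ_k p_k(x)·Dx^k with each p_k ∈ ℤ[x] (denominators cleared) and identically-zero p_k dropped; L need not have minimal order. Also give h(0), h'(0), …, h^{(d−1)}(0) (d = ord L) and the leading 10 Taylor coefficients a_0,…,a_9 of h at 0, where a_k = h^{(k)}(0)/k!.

f: a_k = 0, -4, 0, 16/3, 0, -64/5, 0, 256/7, 0, -1024/9, …
Substitute x→r, Dx→(1/r')Dx; clear ⇒ L₀.
h=∫₀ˣh₀: take L = L₀·Dx.
L = (2 + 10·x)·Dx^2 + (1 + 2·x + 5·x^2)·Dx^3  (order 3).
h: a_k = 0, 0, -2, 4/3, 1/3, -12/5, 38/15, 44/21, -139/14, 28/3, …
ICs: h(0) = 0, h′(0) = 0, h′′(0) = -4.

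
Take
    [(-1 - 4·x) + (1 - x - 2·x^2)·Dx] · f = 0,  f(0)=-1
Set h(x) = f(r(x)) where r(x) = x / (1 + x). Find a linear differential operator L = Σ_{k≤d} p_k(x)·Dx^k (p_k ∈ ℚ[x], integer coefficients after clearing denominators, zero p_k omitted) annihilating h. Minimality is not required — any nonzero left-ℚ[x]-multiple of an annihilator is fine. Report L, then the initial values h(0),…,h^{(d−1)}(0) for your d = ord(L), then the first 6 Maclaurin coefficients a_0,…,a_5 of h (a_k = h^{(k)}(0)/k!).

f: a_k = -1, -1, -3, -5, -11, -21, …
Change of var in L_f (x↦r) gives L₀.
L = (1 + 5·x) + (-1 - 2·x + x^2 + 2·x^3)·Dx  (order 1).
h: a_k = -1, -1, -2, 0, -4, 4, …
ICs: h(0) = -1.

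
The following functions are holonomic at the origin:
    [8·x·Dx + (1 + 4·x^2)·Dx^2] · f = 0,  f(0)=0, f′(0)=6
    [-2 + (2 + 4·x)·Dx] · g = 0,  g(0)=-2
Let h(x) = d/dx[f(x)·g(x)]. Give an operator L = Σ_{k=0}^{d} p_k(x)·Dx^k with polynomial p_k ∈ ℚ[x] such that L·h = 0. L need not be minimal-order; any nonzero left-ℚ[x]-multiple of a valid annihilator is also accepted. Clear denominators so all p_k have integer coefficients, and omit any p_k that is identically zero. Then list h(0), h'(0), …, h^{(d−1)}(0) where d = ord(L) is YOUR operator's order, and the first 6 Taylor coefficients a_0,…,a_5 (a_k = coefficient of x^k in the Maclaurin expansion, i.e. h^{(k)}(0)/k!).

f: a_k = 0, 6, 0, -8, 0, 96/5, …
g: a_k = -2, -2, 1, -1, 5/4, -7/4, …
Sym-product of L_f,L_g gives L₀ (≤ ord 2).
Differentiate: ansatz ord ≤ ord L₀ ⇒ L.
L = (5 + 80·x + 8·x^2 - 192·x^3 - 48·x^4) + (14 + 84·x + 144·x^2 - 224·x^3 - 672·x^4 - 192·x^5)·Dx + (3 + 4·x - 12·x^2 - 32·x^3 - 112·x^4 - 192·x^5 - 64·x^6)·Dx^2  (order 2).
h: a_k = -12, -24, 66, 40, -389/2, -1227/5, …
ICs: h(0) = -12, h′(0) = -24.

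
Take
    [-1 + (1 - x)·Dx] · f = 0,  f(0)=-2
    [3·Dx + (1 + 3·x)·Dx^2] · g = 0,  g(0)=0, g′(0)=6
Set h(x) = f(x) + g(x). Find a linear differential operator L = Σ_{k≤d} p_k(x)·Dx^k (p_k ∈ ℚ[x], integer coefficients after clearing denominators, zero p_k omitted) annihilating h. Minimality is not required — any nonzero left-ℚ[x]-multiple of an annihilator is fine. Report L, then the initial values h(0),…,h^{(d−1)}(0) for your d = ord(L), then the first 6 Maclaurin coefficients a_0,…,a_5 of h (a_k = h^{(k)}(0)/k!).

f: a_k = -2, -2, -2, -2, -2, -2, …
g: a_k = 0, 6, -9, 18, -81/2, 486/5, …
Weyl lclm of L_f,L_g ⇒ L₀ (ord ≤ 3).
L = (54 + 18·x)·Dx + (-12 + 72·x + 36·x^2)·Dx^2 + (-5 - 13·x + 9·x^2 + 9·x^3)·Dx^3  (order 3).
h: a_k = -2, 4, -11, 16, -85/2, 476/5, …
ICs: h(0) = -2, h′(0) = 4, h′′(0) = -22.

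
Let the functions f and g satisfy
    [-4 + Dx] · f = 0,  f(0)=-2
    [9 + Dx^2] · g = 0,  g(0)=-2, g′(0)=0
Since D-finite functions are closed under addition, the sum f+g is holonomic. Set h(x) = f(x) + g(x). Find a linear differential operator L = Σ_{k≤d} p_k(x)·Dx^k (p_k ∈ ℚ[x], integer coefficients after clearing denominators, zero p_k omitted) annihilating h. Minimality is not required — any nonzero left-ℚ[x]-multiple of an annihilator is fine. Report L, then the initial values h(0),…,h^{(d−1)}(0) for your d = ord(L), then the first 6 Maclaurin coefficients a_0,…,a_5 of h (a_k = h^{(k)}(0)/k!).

f: a_k = -2, -8, -16, -64/3, -64/3, -256/15, …
g: a_k = -2, 0, 9, 0, -27/4, 0, …
Sum ⇒ L₀ = lclm(L_f,L_g) in ℚ(x)⟨Dx⟩.
L = -36 + 9·Dx - 4·Dx^2 + Dx^3  (order 3).
h: a_k = -4, -8, -7, -64/3, -337/12, -256/15, …
ICs: h(0) = -4, h′(0) = -8, h′′(0) = -14.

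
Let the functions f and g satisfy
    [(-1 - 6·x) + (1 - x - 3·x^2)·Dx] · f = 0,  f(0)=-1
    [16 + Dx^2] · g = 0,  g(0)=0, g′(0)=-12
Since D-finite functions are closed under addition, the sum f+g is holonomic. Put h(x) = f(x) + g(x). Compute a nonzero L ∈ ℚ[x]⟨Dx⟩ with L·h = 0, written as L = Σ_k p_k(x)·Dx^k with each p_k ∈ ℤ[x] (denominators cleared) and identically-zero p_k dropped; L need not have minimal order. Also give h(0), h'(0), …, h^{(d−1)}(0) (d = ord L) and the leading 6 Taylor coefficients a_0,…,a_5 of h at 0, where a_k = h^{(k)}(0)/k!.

L = (464 + 2816·x + 416·x^2 + 2112·x^3 + 5760·x^4 + 6912·x^5) + (-192 + 304·x + 672·x^2 - 1312·x^3 - 1008·x^4 + 3456·x^5 + 3456·x^6)·Dx + (29 + 176·x + 26·x^2 + 132·x^3 + 360·x^4 + 432·x^5)·Dx^2 + (-12 + 19·x + 42·x^2 - 82·x^3 - 63·x^4 + 216·x^5 + 216·x^6)·Dx^3  (order 3).
h: a_k = -1, -13, -4, 25, -19, -328/5, …
ICs: h(0) = -1, h′(0) = -13, h′′(0) = -8.

f: a_k = -1, -1, -4, -7, -19, -40, …
g: a_k = 0, -12, 0, 32, 0, -128/5, …
Weyl lclm of L_f,L_g ⇒ L₀ (ord ≤ 3).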